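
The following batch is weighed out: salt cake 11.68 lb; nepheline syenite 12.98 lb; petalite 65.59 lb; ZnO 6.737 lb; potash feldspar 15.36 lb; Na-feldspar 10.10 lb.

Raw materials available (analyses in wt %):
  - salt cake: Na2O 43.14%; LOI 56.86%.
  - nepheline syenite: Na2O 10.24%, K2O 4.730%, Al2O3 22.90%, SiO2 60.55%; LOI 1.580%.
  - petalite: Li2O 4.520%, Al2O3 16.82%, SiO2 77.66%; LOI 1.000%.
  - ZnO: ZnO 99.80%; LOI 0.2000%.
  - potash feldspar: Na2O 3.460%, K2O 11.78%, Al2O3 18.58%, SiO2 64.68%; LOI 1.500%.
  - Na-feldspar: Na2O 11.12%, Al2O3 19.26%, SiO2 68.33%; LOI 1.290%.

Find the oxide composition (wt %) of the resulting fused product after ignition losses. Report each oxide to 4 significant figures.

Glass mass = 114.6 lb (batch 122.4 − LOI 7.876).
Composition: ZnO 5.868%, Na2O 7.002%, Li2O 2.588%, K2O 2.115%, Al2O3 16.41%, SiO2 66.01%

Every computation maintains exact precision throughout; in-progress results are shown rounded to four significant digits alongside each step — every reported number carries a single rounding; all derived quantities are recomputed using the weight values for 114.6 lb of glass in full precision (ignition loss, the six compositions, totals, glass mass, yield), as quoted within either problem or answer.
Oxide masses out of the charge:
  ZnO: 6.737·0.9980 = 6.724 lb
  Na2O: 11.68·0.4314 + 12.98·0.1024 + 15.36·0.03460 + 10.10·0.1112 = 8.022 lb
  Li2O: 65.59·0.04520 = 2.965 lb
  K2O: 12.98·0.04730 + 15.36·0.1178 = 2.423 lb
  Al2O3: 12.98·0.2290 + 65.59·0.1682 + 15.36·0.1858 + 10.10·0.1926 = 18.80 lb
  SiO2: 12.98·0.6055 + 65.59·0.7766 + 15.36·0.6468 + 10.10·0.6833 = 75.63 lb
LOI: 11.68·0.5686 + 12.98·0.01580 + 65.59·0.01000 + 6.737·0.002000 + 15.36·0.01500 + 10.10·0.01290 = 7.876 lb
Glass mass = batch − LOI = 122.4 − 7.876 = 114.6 lb (matching Σ of the oxides)
oxide / glass × 100 gives the wt %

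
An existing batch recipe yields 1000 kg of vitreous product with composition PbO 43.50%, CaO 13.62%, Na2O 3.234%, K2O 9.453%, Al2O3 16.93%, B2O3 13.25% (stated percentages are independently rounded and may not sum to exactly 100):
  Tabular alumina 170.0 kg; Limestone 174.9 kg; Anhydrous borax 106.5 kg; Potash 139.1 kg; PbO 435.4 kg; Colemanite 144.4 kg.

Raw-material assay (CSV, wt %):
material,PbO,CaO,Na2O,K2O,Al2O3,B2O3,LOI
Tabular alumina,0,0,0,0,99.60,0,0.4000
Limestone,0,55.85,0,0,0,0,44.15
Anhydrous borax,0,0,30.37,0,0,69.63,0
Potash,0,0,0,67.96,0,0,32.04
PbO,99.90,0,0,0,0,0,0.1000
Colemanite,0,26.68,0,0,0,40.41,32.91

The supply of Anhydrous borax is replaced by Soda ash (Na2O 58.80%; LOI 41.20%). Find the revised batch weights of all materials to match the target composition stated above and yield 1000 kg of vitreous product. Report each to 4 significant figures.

Revised batch per 1000 kg vitreous product:
  Tabular alumina: 170.0 kg
  Limestone: 87.23 kg
  Soda ash: 55.00 kg
  Potash: 139.1 kg
  PbO: 435.4 kg
  Colemanite: 327.9 kg
Total batch = 1215 kg; LOI loss = 214.8 kg

All internal work carries exact precision at every stage; in-progress results are printed, rounded to 4 significant digits, as written; each reported value is rounded just once; derived quantities are re-derived starting from the weights on 1000 kg of glass at exact precision (the yield, LOI, totals, six oxide percentages, glass mass) as written in either problem or answer.
Target oxide masses per 1000 kg vitreous product:
  PbO: 43.50% × 1000 = 435.0 kg
  CaO: 13.62% × 1000 = 136.2 kg
  Na2O: 3.234% × 1000 = 32.34 kg
  K2O: 9.453% × 1000 = 94.53 kg
  Al2O3: 16.93% × 1000 = 169.3 kg
  B2O3: 13.25% × 1000 = 132.5 kg
Per-oxide balance check with the batch weights as given, per the basis as stated (summed amounts equal target values once rounding is allowed for):
  PbO: 435.4·0.9990 = 435.0 kg (target 435.0 kg)
  CaO: 87.23·0.5585 + 327.9·0.2668 = 136.2 kg (target 136.2 kg)
  Na2O: 55.00·0.5880 = 32.34 kg (target 32.34 kg)
  K2O: 139.1·0.6796 = 94.53 kg (target 94.53 kg)
  Al2O3: 170.0·0.9960 = 169.3 kg (target 169.3 kg)
  B2O3: 327.9·0.4041 = 132.5 kg (target 132.5 kg)
The glass-mass cross-check: total batch − LOI = 999.9 kg (summing oxide targets gives 999.9 kg; stated basis 1000 kg — rounding explains the deltas).
Total batch = Σ batch = 1215 kg; LOI loss = Σ batch·LOI = 214.8 kg; yield = glass ÷ total batch = 82.32%.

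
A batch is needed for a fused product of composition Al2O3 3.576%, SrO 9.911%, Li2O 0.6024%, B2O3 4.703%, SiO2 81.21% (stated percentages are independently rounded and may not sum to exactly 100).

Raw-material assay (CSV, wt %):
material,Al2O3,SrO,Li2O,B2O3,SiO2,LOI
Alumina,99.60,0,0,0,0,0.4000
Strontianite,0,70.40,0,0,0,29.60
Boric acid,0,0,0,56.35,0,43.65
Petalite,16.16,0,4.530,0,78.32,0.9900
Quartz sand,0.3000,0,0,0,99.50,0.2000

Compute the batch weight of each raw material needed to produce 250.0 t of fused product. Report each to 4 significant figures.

Batch per 250.0 t fused product:
  Alumina: 3.046 t
  Strontianite: 35.20 t
  Boric acid: 20.87 t
  Petalite: 33.25 t
  Quartz sand: 177.9 t
Total batch = 270.3 t; LOI loss = 20.23 t; yield = 92.52%

In-progress results are shown rounded to 4 significant digits in the printout — each numeric step keeps full float precision through every step. Exactly one rounding is applied to every reported figure — the derived quantities (net glass mass, five oxide percentages, totals, yield, LOI) are computed at exact precision from the weighed amounts for 250.0 t of glass exactly as shown in the problem or the answer.
Oxide-by-oxide targets in 250.0 t fused product:
  Al2O3: 3.576% × 250.0 = 8.940 t
  SrO: 9.911% × 250.0 = 24.78 t
  Li2O: 0.6024% × 250.0 = 1.506 t
  B2O3: 4.703% × 250.0 = 11.76 t
  SiO2: 81.21% × 250.0 = 203.0 t
Verifying the oxide balance applying the batch weights above, per the basis as stated (oxide sums agree with the targets given rounding of the digits):
  Al2O3: 3.046·0.9960 + 33.25·0.1616 + 177.9·0.003000 = 8.941 t (target 8.940 t)
  SrO: 35.20·0.7040 = 24.78 t (target 24.78 t)
  Li2O: 33.25·0.04530 = 1.506 t (target 1.506 t)
  B2O3: 20.87·0.5635 = 11.76 t (target 11.76 t)
  SiO2: 33.25·0.7832 + 177.9·0.9950 = 203.1 t (target 203.0 t)
Glass mass check: batch total minus LOI = 250.0 t (targets for the oxides total 250.0 t; basis as stated: 250.0 t — any gap is answer rounding).
Summing the batch: Σ batch = 270.3 t; LOI loss = Σ batch·LOI = 20.23 t; yield: glass divided by total = 92.52%.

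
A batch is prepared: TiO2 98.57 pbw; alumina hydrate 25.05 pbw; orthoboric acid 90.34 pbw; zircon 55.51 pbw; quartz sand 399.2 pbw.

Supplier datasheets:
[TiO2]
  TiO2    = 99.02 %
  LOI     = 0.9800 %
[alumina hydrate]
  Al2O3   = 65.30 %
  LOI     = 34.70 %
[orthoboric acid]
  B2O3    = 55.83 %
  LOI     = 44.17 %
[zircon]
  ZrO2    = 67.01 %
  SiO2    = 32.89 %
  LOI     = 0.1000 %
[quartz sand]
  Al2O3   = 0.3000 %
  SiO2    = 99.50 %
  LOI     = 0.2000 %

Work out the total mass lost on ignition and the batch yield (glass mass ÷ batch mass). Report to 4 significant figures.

LOI loss = 50.42 pbw; glass = 618.3 pbw; yield = 92.46%

Full float precision is kept at all times; intermediates are printed rounded to four significant figures within the worked lines; every reported figure undergoes a single rounding — the derived quantities, including net glass mass, five oxide percentages, totals, LOI, the yield, are re-derived using the weight values per 618.3 pbw of glass at full precision, exactly as printed in problem or answer.
Per-material ignition loss:
  TiO2: 98.57 × 0.009800 = 0.9660 pbw
  alumina hydrate: 25.05 × 0.3470 = 8.692 pbw
  orthoboric acid: 90.34 × 0.4417 = 39.90 pbw
  zircon: 55.51 × 0.001000 = 0.05551 pbw
  quartz sand: 399.2 × 0.002000 = 0.7984 pbw
Total LOI = 50.42 pbw
Glass = batch − LOI = 668.7 − 50.42 = 618.3 pbw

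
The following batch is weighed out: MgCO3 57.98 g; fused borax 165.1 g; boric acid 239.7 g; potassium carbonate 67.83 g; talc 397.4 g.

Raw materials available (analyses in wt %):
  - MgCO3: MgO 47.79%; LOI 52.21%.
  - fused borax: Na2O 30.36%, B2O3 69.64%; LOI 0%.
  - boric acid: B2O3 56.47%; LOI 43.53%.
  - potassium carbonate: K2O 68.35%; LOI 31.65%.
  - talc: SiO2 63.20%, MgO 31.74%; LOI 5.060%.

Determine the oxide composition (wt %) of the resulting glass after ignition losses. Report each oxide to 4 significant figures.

The whole derivation maintains exact precision through the solve. Intermediates are displayed (rounded to four significant digits) within the worked lines — exactly one rounding is applied to every reported number; the derived quantities are recomputed from the batch weights at 751.8 g of glass at exact precision (yield, glass mass, the totals, five oxide percentages, ignition loss) as quoted within the question or the answer.
Mass of each oxide from the mix:
  K2O: 67.83·0.6835 = 46.36 g
  Na2O: 165.1·0.3036 = 50.12 g
  SiO2: 397.4·0.6320 = 251.2 g
  MgO: 57.98·0.4779 + 397.4·0.3174 = 153.8 g
  B2O3: 165.1·0.6964 + 239.7·0.5647 = 250.3 g
LOI: 57.98·0.5221 + 239.7·0.4353 + 67.83·0.3165 + 397.4·0.05060 = 176.2 g
batch − LOI leaves glass = 928.0 − 176.2 = 751.8 g (equal to the oxide-mass sum)
oxide / glass × 100 gives the wt %

Glass mass = 751.8 g (batch 928.0 − LOI 176.2).
Composition: K2O 6.167%, Na2O 6.667%, SiO2 33.41%, MgO 20.46%, B2O3 33.30%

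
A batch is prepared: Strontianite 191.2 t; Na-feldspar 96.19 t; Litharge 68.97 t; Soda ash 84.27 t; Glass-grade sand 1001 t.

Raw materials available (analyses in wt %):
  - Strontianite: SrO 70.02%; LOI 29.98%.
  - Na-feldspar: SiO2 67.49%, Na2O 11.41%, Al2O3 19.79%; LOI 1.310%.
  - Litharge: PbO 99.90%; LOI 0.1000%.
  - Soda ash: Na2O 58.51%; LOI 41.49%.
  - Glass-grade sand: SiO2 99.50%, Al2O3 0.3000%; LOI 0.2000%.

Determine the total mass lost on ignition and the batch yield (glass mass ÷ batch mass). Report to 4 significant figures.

The whole derivation runs at full precision through every step; intermediates are printed, with 4-significant-figure rounding, in the printout; every reported value is rounded a single time — the derived quantities (the five compositions, LOI, glass mass, the totals, the yield) are rebuilt in full float precision from the weighed amounts per 1346 t of glass, exactly as printed in either problem or answer.
Each material's LOI contribution:
  Strontianite: 191.2 × 0.2998 = 57.32 t
  Na-feldspar: 96.19 × 0.01310 = 1.260 t
  Litharge: 68.97 × 0.001000 = 0.06897 t
  Soda ash: 84.27 × 0.4149 = 34.96 t
  Glass-grade sand: 1001 × 0.002000 = 2.002 t
Total LOI = 95.62 t
Glass = batch − LOI = 1442 − 95.62 = 1346 t

LOI loss = 95.62 t; glass = 1346 t; yield = 93.37%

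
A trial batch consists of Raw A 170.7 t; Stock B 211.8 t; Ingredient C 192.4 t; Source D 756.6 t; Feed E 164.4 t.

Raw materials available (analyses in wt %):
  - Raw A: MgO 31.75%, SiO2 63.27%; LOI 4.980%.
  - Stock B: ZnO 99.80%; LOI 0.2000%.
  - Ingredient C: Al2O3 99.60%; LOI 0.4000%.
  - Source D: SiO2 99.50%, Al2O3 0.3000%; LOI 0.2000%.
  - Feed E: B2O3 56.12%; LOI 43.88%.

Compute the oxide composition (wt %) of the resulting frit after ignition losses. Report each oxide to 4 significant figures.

Glass mass = 1413 t (batch 1496 − LOI 83.35).
Composition: MgO 3.837%, ZnO 14.96%, SiO2 60.94%, B2O3 6.532%, Al2O3 13.73%

Every computation carries full precision throughout — the intermediate values are shown rounded off to 4 significant figures as written; every reported number receives exactly one rounding; derived quantities, which include net glass mass, ignition loss, the five compositions, yield, the totals, are re-derived in exact precision, exactly as printed in either problem or answer, from the weighed amounts at 1413 t of glass.
What the batch supplies per oxide:
  MgO: 170.7·0.3175 = 54.20 t
  ZnO: 211.8·0.9980 = 211.4 t
  SiO2: 170.7·0.6327 + 756.6·0.9950 = 860.8 t
  B2O3: 164.4·0.5612 = 92.26 t
  Al2O3: 192.4·0.9960 + 756.6·0.003000 = 193.9 t
LOI: 170.7·0.04980 + 211.8·0.002000 + 192.4·0.004000 + 756.6·0.002000 + 164.4·0.4388 = 83.35 t
Net of LOI, the glass mass = 1496 − 83.35 = 1413 t (= the summed oxide contributions)
each wt % is 100 × oxide ÷ glass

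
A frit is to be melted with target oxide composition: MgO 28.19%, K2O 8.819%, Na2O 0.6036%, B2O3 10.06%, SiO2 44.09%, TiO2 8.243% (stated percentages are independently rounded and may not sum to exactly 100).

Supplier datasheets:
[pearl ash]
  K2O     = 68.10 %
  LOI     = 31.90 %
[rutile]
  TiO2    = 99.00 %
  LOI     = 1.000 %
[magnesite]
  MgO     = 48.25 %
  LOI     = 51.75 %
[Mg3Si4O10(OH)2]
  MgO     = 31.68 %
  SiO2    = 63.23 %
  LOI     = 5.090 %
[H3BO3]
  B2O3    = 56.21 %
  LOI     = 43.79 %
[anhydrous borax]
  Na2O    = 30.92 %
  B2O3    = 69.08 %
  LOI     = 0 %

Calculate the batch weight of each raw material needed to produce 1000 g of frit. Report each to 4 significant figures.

The working math carries full float precision from start to finish. The intermediate values are printed with 4-significant-digit rounding within the worked lines; a single rounding finalizes each reported result; all derived quantities, which include the totals, net glass mass, LOI, the yield, the six compositions, are recomputed in exact precision, exactly as shown in problem or answer, starting from the weights for 1000 g of glass.
Oxide-by-oxide targets in 1000 g frit:
  MgO: 28.19% × 1000 = 281.9 g
  K2O: 8.819% × 1000 = 88.19 g
  Na2O: 0.6036% × 1000 = 6.036 g
  B2O3: 10.06% × 1000 = 100.6 g
  SiO2: 44.09% × 1000 = 440.9 g
  TiO2: 8.243% × 1000 = 82.43 g
Oxide-by-oxide audit with the batch weights as given, under the basis named above (sums match the target masses once rounding is allowed for):
  MgO: 126.4·0.4825 + 697.3·0.3168 = 281.9 g (target 281.9 g)
  K2O: 129.5·0.6810 = 88.19 g (target 88.19 g)
  Na2O: 19.52·0.3092 = 6.036 g (target 6.036 g)
  B2O3: 155.0·0.5621 + 19.52·0.6908 = 100.6 g (target 100.6 g)
  SiO2: 697.3·0.6323 = 440.9 g (target 440.9 g)
  TiO2: 83.26·0.9900 = 82.43 g (target 82.43 g)
The glass-mass cross-check: total charge less LOI = 1000 g (the Σ of target masses is 1000 g; with the basis standing at 1000 g — rounding explains the deltas).
Summing the batch: Σ batch = 1211 g; the LOI term Σ batch·LOI equals 210.9 g; yield = glass ÷ total batch = 82.58%.

Batch per 1000 g frit:
  pearl ash: 129.5 g
  rutile: 83.26 g
  magnesite: 126.4 g
  Mg3Si4O10(OH)2: 697.3 g
  H3BO3: 155.0 g
  anhydrous borax: 19.52 g
Total batch = 1211 g; LOI loss = 210.9 g; yield = 82.58%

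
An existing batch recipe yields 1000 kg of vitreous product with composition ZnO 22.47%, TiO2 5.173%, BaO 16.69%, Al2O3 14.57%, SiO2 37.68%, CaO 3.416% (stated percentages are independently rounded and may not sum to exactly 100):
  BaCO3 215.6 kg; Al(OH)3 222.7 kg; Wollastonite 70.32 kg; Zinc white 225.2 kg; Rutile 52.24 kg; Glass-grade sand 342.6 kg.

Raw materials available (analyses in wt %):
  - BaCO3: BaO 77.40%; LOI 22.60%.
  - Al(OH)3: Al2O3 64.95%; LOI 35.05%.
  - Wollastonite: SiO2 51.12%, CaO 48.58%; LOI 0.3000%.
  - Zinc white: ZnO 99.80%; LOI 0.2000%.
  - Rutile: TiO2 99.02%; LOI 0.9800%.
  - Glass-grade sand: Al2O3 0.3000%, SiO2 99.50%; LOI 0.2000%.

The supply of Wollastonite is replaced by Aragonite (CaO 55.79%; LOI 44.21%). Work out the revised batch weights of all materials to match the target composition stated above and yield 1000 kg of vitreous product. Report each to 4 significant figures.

Working values are shown, rounded to 4 significant digits, on the page — full float precision is carried at all times. Each reported figure is rounded exactly once. Derived quantities are recomputed from the batch weights at 1000 kg of glass at full float precision (the totals, ignition loss, the yield, glass mass, the six compositions), as set out in the question or the answer.
Per-oxide target masses for 1000 kg vitreous product:
  ZnO: 22.47% × 1000 = 224.7 kg
  TiO2: 5.173% × 1000 = 51.73 kg
  BaO: 16.69% × 1000 = 166.9 kg
  Al2O3: 14.57% × 1000 = 145.7 kg
  SiO2: 37.68% × 1000 = 376.8 kg
  CaO: 3.416% × 1000 = 34.16 kg
Oxide-by-oxide audit applying the batch weights above, versus the basis set out (every target is met by its sum within answer rounding):
  ZnO: 225.2·0.9980 = 224.7 kg (target 224.7 kg)
  TiO2: 52.24·0.9902 = 51.73 kg (target 51.73 kg)
  BaO: 215.6·0.7740 = 166.9 kg (target 166.9 kg)
  Al2O3: 222.6·0.6495 + 378.7·0.003000 = 145.7 kg (target 145.7 kg)
  SiO2: 378.7·0.9950 = 376.8 kg (target 376.8 kg)
  CaO: 61.23·0.5579 = 34.16 kg (target 34.16 kg)
Mass balance on the glass: whole batch net of LOI = 1000 kg (the targets, summed, come to 1000 kg; with the basis standing at 1000 kg — any gap is answer rounding).
Batch total: Σ batch = 1156 kg; Σ batch·LOI gives LOI loss = 155.5 kg; the yield ratio, glass ÷ batch: 86.54%.

Revised batch per 1000 kg vitreous product:
  BaCO3: 215.6 kg
  Al(OH)3: 222.6 kg
  Aragonite: 61.23 kg
  Zinc white: 225.2 kg
  Rutile: 52.24 kg
  Glass-grade sand: 378.7 kg
Total batch = 1156 kg; LOI loss = 155.5 kg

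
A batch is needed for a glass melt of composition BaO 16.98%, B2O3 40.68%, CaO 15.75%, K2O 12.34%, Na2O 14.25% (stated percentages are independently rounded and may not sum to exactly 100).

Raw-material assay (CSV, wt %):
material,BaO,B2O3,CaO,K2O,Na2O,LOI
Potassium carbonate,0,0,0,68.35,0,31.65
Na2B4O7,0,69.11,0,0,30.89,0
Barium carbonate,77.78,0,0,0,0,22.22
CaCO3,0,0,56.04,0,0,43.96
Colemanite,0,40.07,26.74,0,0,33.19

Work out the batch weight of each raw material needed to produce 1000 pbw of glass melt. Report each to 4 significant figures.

Batch per 1000 pbw glass melt:
  Potassium carbonate: 180.5 pbw
  Na2B4O7: 461.3 pbw
  Barium carbonate: 218.3 pbw
  CaCO3: 176.3 pbw
  Colemanite: 219.6 pbw
Total batch = 1256 pbw; LOI loss = 256.0 pbw; yield = 79.62%

In-progress results are printed rounded to four significant digits as written — all internal work carries full precision all the way through. A single rounding completes every reported figure. The derived quantities (the five compositions, the yield, totals, ignition loss, glass mass) are carried in exact precision using the weight values at 1000 pbw of glass exactly as printed in either problem or answer.
Oxide mass targets, per 1000 pbw glass melt:
  BaO: 16.98% × 1000 = 169.8 pbw
  B2O3: 40.68% × 1000 = 406.8 pbw
  CaO: 15.75% × 1000 = 157.5 pbw
  K2O: 12.34% × 1000 = 123.4 pbw
  Na2O: 14.25% × 1000 = 142.5 pbw
Verifying the oxide balance with the batch weights as given, against the basis in use (every target is met by its sum within answer rounding):
  BaO: 218.3·0.7778 = 169.8 pbw (target 169.8 pbw)
  B2O3: 461.3·0.6911 + 219.6·0.4007 = 406.8 pbw (target 406.8 pbw)
  CaO: 176.3·0.5604 + 219.6·0.2674 = 157.5 pbw (target 157.5 pbw)
  K2O: 180.5·0.6835 = 123.4 pbw (target 123.4 pbw)
  Na2O: 461.3·0.3089 = 142.5 pbw (target 142.5 pbw)
Glass-mass sanity pass: Σ batch − LOI loss = 1000 pbw (summing oxide targets gives 1000 pbw; against the stated basis, 1000 pbw — a pure rounding effect).
Batch total: Σ batch = 1256 pbw; LOI loss = Σ batch·LOI = 256.0 pbw; the yield ratio, glass ÷ batch: 79.62%.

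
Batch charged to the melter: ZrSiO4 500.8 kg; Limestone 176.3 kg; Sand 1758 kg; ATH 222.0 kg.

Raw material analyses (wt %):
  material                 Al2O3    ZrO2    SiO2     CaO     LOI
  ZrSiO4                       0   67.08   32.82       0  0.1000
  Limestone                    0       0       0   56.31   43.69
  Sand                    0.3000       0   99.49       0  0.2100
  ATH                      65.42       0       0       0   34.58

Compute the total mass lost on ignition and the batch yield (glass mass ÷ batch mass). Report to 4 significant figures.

LOI loss = 158.0 kg; glass = 2499 kg; yield = 94.05%

Mid-chain values are printed with 4-significant-digit rounding alongside each step. The working math runs at exact precision throughout; every reported figure takes just one rounding — the derived quantities (totals, the four compositions, ignition loss, the yield, glass mass) are rebuilt using the weight values at 2499 kg of glass at full float precision as quoted within the problem or the answer.
LOI of each material in turn:
  ZrSiO4: 500.8 × 0.001000 = 0.5008 kg
  Limestone: 176.3 × 0.4369 = 77.03 kg
  Sand: 1758 × 0.002100 = 3.692 kg
  ATH: 222.0 × 0.3458 = 76.77 kg
Total LOI = 158.0 kg
Glass = batch − LOI = 2657 − 158.0 = 2499 kg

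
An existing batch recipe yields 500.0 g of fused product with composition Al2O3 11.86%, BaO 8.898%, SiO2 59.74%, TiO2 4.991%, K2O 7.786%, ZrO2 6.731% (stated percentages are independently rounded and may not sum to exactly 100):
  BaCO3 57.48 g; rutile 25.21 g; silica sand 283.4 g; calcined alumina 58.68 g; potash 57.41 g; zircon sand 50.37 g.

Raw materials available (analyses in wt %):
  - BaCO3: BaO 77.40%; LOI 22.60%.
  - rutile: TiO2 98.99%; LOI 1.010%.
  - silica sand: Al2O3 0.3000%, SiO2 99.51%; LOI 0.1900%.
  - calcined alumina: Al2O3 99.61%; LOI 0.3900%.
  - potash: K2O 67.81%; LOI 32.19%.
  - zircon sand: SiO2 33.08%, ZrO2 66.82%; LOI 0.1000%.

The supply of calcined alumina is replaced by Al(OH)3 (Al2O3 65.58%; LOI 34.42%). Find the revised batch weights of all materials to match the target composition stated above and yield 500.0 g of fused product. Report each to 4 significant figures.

Revised batch per 500.0 g fused product:
  BaCO3: 57.48 g
  rutile: 25.21 g
  silica sand: 283.4 g
  Al(OH)3: 89.13 g
  potash: 57.41 g
  zircon sand: 50.37 g
Total batch = 563.0 g; LOI loss = 62.99 g

Intermediates are displayed, rounded to 4 significant digits, at each printed step. Each numeric step runs at full float precision all the way through — a single rounding yields every reported figure. All derived quantities (the six compositions, yield, totals, net glass mass, ignition loss) are recomputed starting from the weights for 500.0 g of glass at full float precision as they appear in either problem or answer.
Oxide-by-oxide targets in 500.0 g fused product:
  Al2O3: 11.86% × 500.0 = 59.30 g
  BaO: 8.898% × 500.0 = 44.49 g
  SiO2: 59.74% × 500.0 = 298.7 g
  TiO2: 4.991% × 500.0 = 24.96 g
  K2O: 7.786% × 500.0 = 38.93 g
  ZrO2: 6.731% × 500.0 = 33.66 g
Per-oxide balance check using the reported weights, relative to the basis at hand (delivered sums recover each target exact up to rounding of places):
  Al2O3: 283.4·0.003000 + 89.13·0.6558 = 59.30 g (target 59.30 g)
  BaO: 57.48·0.7740 = 44.49 g (target 44.49 g)
  SiO2: 283.4·0.9951 + 50.37·0.3308 = 298.7 g (target 298.7 g)
  TiO2: 25.21·0.9899 = 24.96 g (target 24.96 g)
  K2O: 57.41·0.6781 = 38.93 g (target 38.93 g)
  ZrO2: 50.37·0.6682 = 33.66 g (target 33.66 g)
Glass-mass bookkeeping: batch Σ − ignition loss = 500.0 g (summing oxide targets gives 500.0 g; basis as stated: 500.0 g — gaps are rounding artifacts).
Total batch = Σ batch = 563.0 g; loss to ignition Σ batch·LOI = 62.99 g; yield: glass divided by total = 88.81%.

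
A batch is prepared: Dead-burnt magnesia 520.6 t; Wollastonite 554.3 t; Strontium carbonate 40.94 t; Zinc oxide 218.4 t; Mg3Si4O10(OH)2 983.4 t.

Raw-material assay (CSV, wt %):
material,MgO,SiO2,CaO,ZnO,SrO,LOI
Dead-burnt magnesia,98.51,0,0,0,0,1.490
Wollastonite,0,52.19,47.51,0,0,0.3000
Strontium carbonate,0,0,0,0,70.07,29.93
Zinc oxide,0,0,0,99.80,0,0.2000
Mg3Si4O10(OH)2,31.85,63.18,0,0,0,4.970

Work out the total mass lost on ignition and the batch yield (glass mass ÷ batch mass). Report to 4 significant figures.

LOI loss = 70.98 t; glass = 2247 t; yield = 96.94%

The intermediate values appear rounded off to 4 significant figures when written out. The working math holds exact precision end to end — a single rounding yields every reported number — derived quantities are computed at full precision (the totals, LOI, glass mass, yield, the five compositions) from the weighed amounts at 2247 t of glass, as written in question or answer.
LOI of each material in turn:
  Dead-burnt magnesia: 520.6 × 0.01490 = 7.757 t
  Wollastonite: 554.3 × 0.003000 = 1.663 t
  Strontium carbonate: 40.94 × 0.2993 = 12.25 t
  Zinc oxide: 218.4 × 0.002000 = 0.4368 t
  Mg3Si4O10(OH)2: 983.4 × 0.04970 = 48.87 t
Total LOI = 70.98 t
Glass = batch − LOI = 2318 − 70.98 = 2247 t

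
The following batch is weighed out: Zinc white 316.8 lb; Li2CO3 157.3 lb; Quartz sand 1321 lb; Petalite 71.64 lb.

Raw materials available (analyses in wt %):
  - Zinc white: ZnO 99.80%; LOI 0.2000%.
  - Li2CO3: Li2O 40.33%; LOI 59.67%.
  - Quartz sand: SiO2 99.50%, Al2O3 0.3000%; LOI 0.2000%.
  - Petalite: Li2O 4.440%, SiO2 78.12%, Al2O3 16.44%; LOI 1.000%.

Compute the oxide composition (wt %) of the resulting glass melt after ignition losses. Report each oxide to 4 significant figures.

Glass mass = 1769 lb (batch 1867 − LOI 97.85).
Composition: ZnO 17.87%, Li2O 3.766%, SiO2 77.47%, Al2O3 0.8899%

The intermediate values are displayed, with 4-significant-figure rounding, in the working — all arithmetic keeps full precision all the way through — a single rounding yields every reported number. Derived quantities (the yield, LOI, the four compositions, glass mass, totals) are computed from the batch weights per 1769 lb of glass at full float precision as given in the question or the answer.
Oxide-by-oxide delivered mass:
  ZnO: 316.8·0.9980 = 316.2 lb
  Li2O: 157.3·0.4033 + 71.64·0.04440 = 66.62 lb
  SiO2: 1321·0.9950 + 71.64·0.7812 = 1370 lb
  Al2O3: 1321·0.003000 + 71.64·0.1644 = 15.74 lb
LOI: 316.8·0.002000 + 157.3·0.5967 + 1321·0.002000 + 71.64·0.01000 = 97.85 lb
The glass mass, total less LOI, = 1867 − 97.85 = 1769 lb (consistent with Σ oxide mass)
wt %: oxide over glass, times 100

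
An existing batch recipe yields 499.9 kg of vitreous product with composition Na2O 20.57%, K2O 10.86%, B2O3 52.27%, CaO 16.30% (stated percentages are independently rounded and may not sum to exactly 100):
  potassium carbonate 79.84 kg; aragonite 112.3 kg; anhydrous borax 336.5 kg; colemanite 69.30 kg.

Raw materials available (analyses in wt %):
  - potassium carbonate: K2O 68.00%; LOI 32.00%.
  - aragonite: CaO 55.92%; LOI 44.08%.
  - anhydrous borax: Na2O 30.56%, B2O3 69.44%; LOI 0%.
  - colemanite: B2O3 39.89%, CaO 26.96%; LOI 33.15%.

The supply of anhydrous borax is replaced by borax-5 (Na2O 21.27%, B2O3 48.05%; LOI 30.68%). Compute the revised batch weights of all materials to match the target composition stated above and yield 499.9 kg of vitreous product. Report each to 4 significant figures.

Every computation carries full precision all the way through — intermediates are shown, with 4-significant-figure rounding, in the working. A single rounding yields every reported number; all derived quantities (yield, net glass mass, LOI, totals, the four compositions) are computed at full float precision starting from the weights per 499.9 kg of glass, as they appear in question or answer.
Oxide mass targets, per 499.9 kg vitreous product:
  Na2O: 20.57% × 499.9 = 102.8 kg
  K2O: 10.86% × 499.9 = 54.29 kg
  B2O3: 52.27% × 499.9 = 261.3 kg
  CaO: 16.30% × 499.9 = 81.48 kg
Verifying the oxide balance from the weights as reported, versus the basis set out (summed amounts equal target values net of answer rounding effects):
  Na2O: 483.4·0.2127 = 102.8 kg (target 102.8 kg)
  K2O: 79.84·0.6800 = 54.29 kg (target 54.29 kg)
  B2O3: 483.4·0.4805 + 72.70·0.3989 = 261.3 kg (target 261.3 kg)
  CaO: 110.7·0.5592 + 72.70·0.2696 = 81.50 kg (target 81.48 kg)
Glass mass check: batch Σ − ignition loss = 499.9 kg (the targets, summed, come to 499.9 kg; against the stated basis, 499.9 kg — deltas are rounding alone).
Whole-batch sum: Σ batch = 746.6 kg; Σ batch·LOI gives LOI loss = 246.8 kg; yield, glass over the total, = 66.95%.

Revised batch per 499.9 kg vitreous product:
  potassium carbonate: 79.84 kg
  aragonite: 110.7 kg
  borax-5: 483.4 kg
  colemanite: 72.70 kg
Total batch = 746.6 kg; LOI loss = 246.8 kg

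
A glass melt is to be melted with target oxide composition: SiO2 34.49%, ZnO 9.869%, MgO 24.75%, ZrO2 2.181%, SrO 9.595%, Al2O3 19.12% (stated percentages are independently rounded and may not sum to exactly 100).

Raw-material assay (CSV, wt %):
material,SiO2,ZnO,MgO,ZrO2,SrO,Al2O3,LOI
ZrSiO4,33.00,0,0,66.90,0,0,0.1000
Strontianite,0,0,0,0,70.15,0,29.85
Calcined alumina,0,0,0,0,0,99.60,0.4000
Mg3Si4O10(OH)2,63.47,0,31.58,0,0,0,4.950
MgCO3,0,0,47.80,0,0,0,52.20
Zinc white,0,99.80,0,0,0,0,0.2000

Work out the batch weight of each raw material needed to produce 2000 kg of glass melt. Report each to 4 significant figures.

Batch per 2000 kg glass melt:
  ZrSiO4: 65.20 kg
  Strontianite: 273.6 kg
  Calcined alumina: 383.9 kg
  Mg3Si4O10(OH)2: 1053 kg
  MgCO3: 339.9 kg
  Zinc white: 197.8 kg
Total batch = 2313 kg; LOI loss = 313.2 kg; yield = 86.46%

Each numeric step runs at exact precision through every step — working values are printed with 4-significant-figure rounding at each printed step. Exactly one rounding is applied to each reported number — derived quantities, which include six oxide percentages, the yield, totals, ignition loss, net glass mass, are carried at full precision, as written in the problem or answer text, starting from the weights on 2000 kg of glass.
Per-oxide target masses for 2000 kg glass melt:
  SiO2: 34.49% × 2000 = 689.8 kg
  ZnO: 9.869% × 2000 = 197.4 kg
  MgO: 24.75% × 2000 = 495.0 kg
  ZrO2: 2.181% × 2000 = 43.62 kg
  SrO: 9.595% × 2000 = 191.9 kg
  Al2O3: 19.12% × 2000 = 382.4 kg
Oxide-by-oxide audit given the weights on record, versus the basis set out (summed amounts equal target values net of answer rounding effects):
  SiO2: 65.20·0.3300 + 1053·0.6347 = 689.9 kg (target 689.8 kg)
  ZnO: 197.8·0.9980 = 197.4 kg (target 197.4 kg)
  MgO: 1053·0.3158 + 339.9·0.4780 = 495.0 kg (target 495.0 kg)
  ZrO2: 65.20·0.6690 = 43.62 kg (target 43.62 kg)
  SrO: 273.6·0.7015 = 191.9 kg (target 191.9 kg)
  Al2O3: 383.9·0.9960 = 382.4 kg (target 382.4 kg)
Glass-mass closure: whole batch net of LOI = 2000 kg (targets for the oxides total 2000 kg; against the stated basis, 2000 kg — differing by rounding only).
Total batch = Σ batch = 2313 kg; the LOI term Σ batch·LOI equals 313.2 kg; yield: glass divided by total = 86.46%.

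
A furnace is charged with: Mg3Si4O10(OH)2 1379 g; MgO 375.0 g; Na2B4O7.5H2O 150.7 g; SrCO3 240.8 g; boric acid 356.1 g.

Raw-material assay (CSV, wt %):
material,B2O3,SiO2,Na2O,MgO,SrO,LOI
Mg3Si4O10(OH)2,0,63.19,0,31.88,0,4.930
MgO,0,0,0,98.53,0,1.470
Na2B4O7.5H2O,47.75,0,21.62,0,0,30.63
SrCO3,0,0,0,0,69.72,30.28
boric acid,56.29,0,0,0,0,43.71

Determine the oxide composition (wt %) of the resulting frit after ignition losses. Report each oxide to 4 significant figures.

All internal work maintains exact precision in every operation. The intermediate values are printed rounded to 4 significant figures alongside each step — a single rounding produces every reported number; the derived quantities, which include totals, LOI, glass mass, the yield, the five compositions, are carried at full float precision, precisely as stated by the problem or the answer, from the batch weights at 2153 g of glass.
Delivered oxide masses:
  B2O3: 150.7·0.4775 + 356.1·0.5629 = 272.4 g
  SiO2: 1379·0.6319 = 871.4 g
  Na2O: 150.7·0.2162 = 32.58 g
  MgO: 1379·0.3188 + 375.0·0.9853 = 809.1 g
  SrO: 240.8·0.6972 = 167.9 g
LOI: 1379·0.04930 + 375.0·0.01470 + 150.7·0.3063 + 240.8·0.3028 + 356.1·0.4371 = 348.2 g
Glass mass = batch − LOI = 2502 − 348.2 = 2153 g (matching Σ of the oxides)
wt % = 100 × oxide mass / glass mass

Glass mass = 2153 g (batch 2502 − LOI 348.2).
Composition: B2O3 12.65%, SiO2 40.47%, Na2O 1.513%, MgO 37.57%, SrO 7.796%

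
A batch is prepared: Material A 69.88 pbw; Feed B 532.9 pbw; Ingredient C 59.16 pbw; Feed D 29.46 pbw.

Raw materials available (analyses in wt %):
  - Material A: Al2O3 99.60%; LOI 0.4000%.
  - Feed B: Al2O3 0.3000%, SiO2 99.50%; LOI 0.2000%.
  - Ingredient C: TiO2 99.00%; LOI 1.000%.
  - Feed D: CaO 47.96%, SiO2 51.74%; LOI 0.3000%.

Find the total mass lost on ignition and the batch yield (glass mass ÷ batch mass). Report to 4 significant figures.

Values along the way are shown, rounded to 4 significant digits, alongside each step; the whole derivation runs at exact precision in all steps. Every reported figure takes just one rounding. All derived quantities are carried from the weighed amounts per 689.4 pbw of glass at full precision (net glass mass, the totals, yield, LOI, four oxide percentages) as set out in the question or the answer.
Material-by-material LOI:
  Material A: 69.88 × 0.004000 = 0.2795 pbw
  Feed B: 532.9 × 0.002000 = 1.066 pbw
  Ingredient C: 59.16 × 0.01000 = 0.5916 pbw
  Feed D: 29.46 × 0.003000 = 0.08838 pbw
Total LOI = 2.025 pbw
Glass = batch − LOI = 691.4 − 2.025 = 689.4 pbw

LOI loss = 2.025 pbw; glass = 689.4 pbw; yield = 99.71%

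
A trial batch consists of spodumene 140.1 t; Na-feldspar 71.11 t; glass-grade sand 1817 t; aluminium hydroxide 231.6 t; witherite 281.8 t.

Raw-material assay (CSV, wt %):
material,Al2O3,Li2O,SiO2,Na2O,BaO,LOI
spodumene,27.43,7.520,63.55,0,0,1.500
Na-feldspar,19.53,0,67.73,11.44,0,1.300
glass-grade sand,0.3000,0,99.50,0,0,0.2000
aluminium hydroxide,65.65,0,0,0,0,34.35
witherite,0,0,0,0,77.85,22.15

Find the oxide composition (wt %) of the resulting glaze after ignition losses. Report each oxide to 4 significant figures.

In-progress results are printed (rounded to four significant digits) on the page; every computation holds exact precision at all times — a single rounding completes each reported figure; derived quantities (totals, ignition loss, five oxide percentages, the yield, net glass mass) are re-derived in exact precision starting from the weights at 2393 t of glass as given in the problem or the answer.
Per-oxide mass from batch:
  Al2O3: 140.1·0.2743 + 71.11·0.1953 + 1817·0.003000 + 231.6·0.6565 = 209.8 t
  Li2O: 140.1·0.07520 = 10.54 t
  SiO2: 140.1·0.6355 + 71.11·0.6773 + 1817·0.9950 = 1945 t
  Na2O: 71.11·0.1144 = 8.135 t
  BaO: 281.8·0.7785 = 219.4 t
LOI: 140.1·0.01500 + 71.11·0.01300 + 1817·0.002000 + 231.6·0.3435 + 281.8·0.2215 = 148.6 t
Net of LOI, the glass mass = 2542 − 148.6 = 2393 t (equal to the oxide-mass sum)
wt % = 100 × oxide mass / glass mass

Glass mass = 2393 t (batch 2542 − LOI 148.6).
Composition: Al2O3 8.768%, Li2O 0.4403%, SiO2 81.28%, Na2O 0.3400%, BaO 9.168%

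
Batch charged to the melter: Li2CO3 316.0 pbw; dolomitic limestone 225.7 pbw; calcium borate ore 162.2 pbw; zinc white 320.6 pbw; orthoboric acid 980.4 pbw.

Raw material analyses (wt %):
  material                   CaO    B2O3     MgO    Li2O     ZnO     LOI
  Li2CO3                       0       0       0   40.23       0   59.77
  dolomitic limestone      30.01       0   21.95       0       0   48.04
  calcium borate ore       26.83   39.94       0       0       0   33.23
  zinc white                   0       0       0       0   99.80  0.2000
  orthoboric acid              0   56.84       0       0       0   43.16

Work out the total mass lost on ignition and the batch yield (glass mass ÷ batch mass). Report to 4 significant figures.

Mid-chain values are shown (rounded to 4 significant figures) between the steps. The whole derivation runs at full float precision through every step; each reported figure receives exactly one rounding — the derived quantities (the totals, the five compositions, net glass mass, LOI, yield) are re-derived starting from the weights on 1230 pbw of glass in full precision, as given in the question or the answer.
Ignition loss by material:
  Li2CO3: 316.0 × 0.5977 = 188.9 pbw
  dolomitic limestone: 225.7 × 0.4804 = 108.4 pbw
  calcium borate ore: 162.2 × 0.3323 = 53.90 pbw
  zinc white: 320.6 × 0.002000 = 0.6412 pbw
  orthoboric acid: 980.4 × 0.4316 = 423.1 pbw
Total LOI = 775.0 pbw
Glass = batch − LOI = 2005 − 775.0 = 1230 pbw

LOI loss = 775.0 pbw; glass = 1230 pbw; yield = 61.35%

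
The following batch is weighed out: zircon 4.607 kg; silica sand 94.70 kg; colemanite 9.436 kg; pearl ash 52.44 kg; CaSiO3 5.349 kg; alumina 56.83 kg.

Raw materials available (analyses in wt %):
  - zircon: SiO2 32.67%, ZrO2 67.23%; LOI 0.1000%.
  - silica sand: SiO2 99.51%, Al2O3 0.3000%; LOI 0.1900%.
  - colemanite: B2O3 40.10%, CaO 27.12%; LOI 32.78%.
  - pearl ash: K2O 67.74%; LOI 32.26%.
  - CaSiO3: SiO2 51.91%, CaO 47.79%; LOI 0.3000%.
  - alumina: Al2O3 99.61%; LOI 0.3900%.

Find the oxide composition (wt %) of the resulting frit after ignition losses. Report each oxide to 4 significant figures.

Glass mass = 202.9 kg (batch 223.4 − LOI 20.43).
Composition: SiO2 48.55%, Al2O3 28.04%, ZrO2 1.526%, K2O 17.51%, B2O3 1.865%, CaO 2.521%

Intermediates appear with 4-significant-figure rounding as written — the whole derivation runs at exact precision at each step. Exactly one rounding is applied to every reported number. The derived quantities (net glass mass, the yield, totals, the six compositions, ignition loss) are carried using the weight values for 202.9 kg of glass at full precision precisely as stated by either problem or answer.
Mass of each oxide from the mix:
  SiO2: 4.607·0.3267 + 94.70·0.9951 + 5.349·0.5191 = 98.52 kg
  Al2O3: 94.70·0.003000 + 56.83·0.9961 = 56.89 kg
  ZrO2: 4.607·0.6723 = 3.097 kg
  K2O: 52.44·0.6774 = 35.52 kg
  B2O3: 9.436·0.4010 = 3.784 kg
  CaO: 9.436·0.2712 + 5.349·0.4779 = 5.115 kg
LOI: 4.607·0.001000 + 94.70·0.001900 + 9.436·0.3278 + 52.44·0.3226 + 5.349·0.003000 + 56.83·0.003900 = 20.43 kg
Glass = total batch minus LOI = 223.4 − 20.43 = 202.9 kg (equal to the oxide-mass sum)
percent by weight: oxide/glass ×100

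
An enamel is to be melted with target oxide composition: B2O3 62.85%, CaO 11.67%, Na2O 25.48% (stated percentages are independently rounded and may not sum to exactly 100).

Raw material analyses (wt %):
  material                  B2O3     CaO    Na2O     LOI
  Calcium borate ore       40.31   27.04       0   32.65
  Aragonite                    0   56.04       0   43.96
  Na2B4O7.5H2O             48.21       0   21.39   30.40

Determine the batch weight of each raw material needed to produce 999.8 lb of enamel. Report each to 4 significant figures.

The intermediate values are printed (rounded to 4 significant digits) when written out. All internal work runs at full precision all the way through. A single rounding yields each reported result. The derived quantities (ignition loss, totals, yield, net glass mass, the three compositions) are rebuilt from the batch weights for 999.8 lb of glass at full float precision, as they appear in problem or answer.
Oxide-by-oxide targets in 999.8 lb enamel:
  B2O3: 62.85% × 999.8 = 628.4 lb
  CaO: 11.67% × 999.8 = 116.7 lb
  Na2O: 25.48% × 999.8 = 254.7 lb
Sums-versus-targets review using the reported weights, against the basis in use (sums match the target masses net of answer rounding effects):
  B2O3: 134.5·0.4031 + 1191·0.4821 = 628.4 lb (target 628.4 lb)
  CaO: 134.5·0.2704 + 143.3·0.5604 = 116.7 lb (target 116.7 lb)
  Na2O: 1191·0.2139 = 254.8 lb (target 254.7 lb)
Glass-mass closure: total batch − LOI = 999.8 lb (per-oxide target masses sum to 999.8 lb; with the basis standing at 999.8 lb — a pure rounding effect).
Batch grand total — Σ batch = 1469 lb; ignition loss, Σ(batch × LOI) = 469.0 lb; as yield: glass ÷ batch → 68.07%.

Batch per 999.8 lb enamel:
  Calcium borate ore: 134.5 lb
  Aragonite: 143.3 lb
  Na2B4O7.5H2O: 1191 lb
Total batch = 1469 lb; LOI loss = 469.0 lb; yield = 68.07%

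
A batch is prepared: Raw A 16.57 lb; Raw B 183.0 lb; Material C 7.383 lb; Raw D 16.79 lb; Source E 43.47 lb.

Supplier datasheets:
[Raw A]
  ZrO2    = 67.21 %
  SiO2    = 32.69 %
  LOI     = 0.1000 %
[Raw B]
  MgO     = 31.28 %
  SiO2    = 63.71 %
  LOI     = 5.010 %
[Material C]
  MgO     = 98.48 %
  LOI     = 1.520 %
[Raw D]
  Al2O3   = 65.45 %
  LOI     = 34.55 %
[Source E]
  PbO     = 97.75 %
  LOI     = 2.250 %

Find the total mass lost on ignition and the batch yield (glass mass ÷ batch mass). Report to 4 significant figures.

LOI loss = 16.08 lb; glass = 251.1 lb; yield = 93.98%

Intermediates are shown (rounded to four significant digits) when written out — exact precision is maintained at all times — a single rounding produces each reported result — derived quantities (net glass mass, LOI, five oxide percentages, the totals, the yield) are re-derived at exact precision starting from the weights for 251.1 lb of glass, as given in the question or the answer.
Each material's LOI contribution:
  Raw A: 16.57 × 0.001000 = 0.01657 lb
  Raw B: 183.0 × 0.05010 = 9.168 lb
  Material C: 7.383 × 0.01520 = 0.1122 lb
  Raw D: 16.79 × 0.3455 = 5.801 lb
  Source E: 43.47 × 0.02250 = 0.9781 lb
Total LOI = 16.08 lb
Glass = batch − LOI = 267.2 − 16.08 = 251.1 lb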